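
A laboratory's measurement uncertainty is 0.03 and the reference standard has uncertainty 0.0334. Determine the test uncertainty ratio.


TUR = u_lab / u_ref
= 0.03 / 0.0334
= 0.8982

0.8982


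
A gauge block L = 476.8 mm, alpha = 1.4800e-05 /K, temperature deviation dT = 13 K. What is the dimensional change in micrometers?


dL = L * alpha * dT
= 476.8 * 1.4800e-05 * 13
= 0.0917363 mm
dL_um = 0.0917363 * 1000 = 91.7363 um

91.7363


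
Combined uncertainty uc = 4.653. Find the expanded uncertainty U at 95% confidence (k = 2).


U = k * uc
U = 2 * 4.653
U = 9.3060

9.3060


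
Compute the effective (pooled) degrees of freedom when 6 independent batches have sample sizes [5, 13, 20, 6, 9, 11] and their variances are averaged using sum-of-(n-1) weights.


nu = sum_i (n_i - 1)
nu = ((5 - 1) + (13 - 1) + (20 - 1) + (6 - 1) + (9 - 1) + (11 - 1))
nu = 4 + 12 + 19 + 5 + 8 + 10
nu = 58

58


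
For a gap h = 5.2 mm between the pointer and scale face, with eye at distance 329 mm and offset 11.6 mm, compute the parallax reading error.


error = h * offset / d
= 5.2 * 11.6 / 329
= 0.1833

0.1833


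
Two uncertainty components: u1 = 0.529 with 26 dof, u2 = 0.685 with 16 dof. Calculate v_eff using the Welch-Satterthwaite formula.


uc = sqrt(u1^2 + u2^2) = sqrt(0.529^2 + 0.685^2) = 0.86548599
v_eff = uc^4 / (u1^4/v1 + u2^4/v2)
= 0.86548599^4 / (0.529^4/26 + 0.685^4/16)
= 0.56109987 / 0.016772717
v_eff = 33.4531

33.4531


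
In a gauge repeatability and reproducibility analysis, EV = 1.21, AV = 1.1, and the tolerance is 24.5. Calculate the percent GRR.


GRR = sqrt(EV^2 + AV^2) = sqrt(1.21^2 + 1.1^2) = 1.6352676
%GRR = GRR / tol * 100 = 1.6352676 / 24.5 * 100
%GRR = 6.6746

6.6746


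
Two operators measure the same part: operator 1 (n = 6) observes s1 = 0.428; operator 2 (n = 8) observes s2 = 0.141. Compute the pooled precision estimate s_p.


s_p = sqrt(((n1-1)*s1^2 + (n2-1)*s2^2) / (n1+n2-2))
numerator = (6-1)*0.428^2 + (8-1)*0.141^2 = 0.91592 + 0.139167 = 1.055087
denominator = 6 + 8 - 2 = 12
s_p^2 = 1.055087 / 12 = 0.087923917
s_p = sqrt(0.087923917) = 0.2965

0.2965


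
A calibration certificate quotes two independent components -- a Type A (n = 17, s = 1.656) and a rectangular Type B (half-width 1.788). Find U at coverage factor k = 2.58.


u_A = s / sqrt(n) = 1.656 / sqrt(17) = 0.401639
u_B = half_width / sqrt(3) = 1.788 / sqrt(3) = 1.0323023
uc = sqrt(u_A^2 + u_B^2) = sqrt(0.401639^2 + 1.0323023^2) = 1.1076831
U = k * uc = 2.58 * 1.1076831
U = 2.8578

2.8578


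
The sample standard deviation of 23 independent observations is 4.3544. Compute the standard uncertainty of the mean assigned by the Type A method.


u_A = s / sqrt(n)
u_A = 4.3544 / sqrt(23)
u_A = 4.3544 / 4.7958315
u_A = 0.9080

0.9080


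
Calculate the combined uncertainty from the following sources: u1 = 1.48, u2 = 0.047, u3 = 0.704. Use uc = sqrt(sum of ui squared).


uc = sqrt(1.48^2 + 0.047^2 + 0.704^2)
uc = sqrt(2.688225)
uc = 1.6396

1.6396


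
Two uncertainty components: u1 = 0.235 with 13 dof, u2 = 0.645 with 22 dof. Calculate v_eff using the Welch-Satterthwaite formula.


uc = sqrt(u1^2 + u2^2) = sqrt(0.235^2 + 0.645^2) = 0.68647651
v_eff = uc^4 / (u1^4/v1 + u2^4/v2)
= 0.68647651^4 / (0.235^4/13 + 0.645^4/22)
= 0.22207656 / 0.0081017273
v_eff = 27.4110

27.4110


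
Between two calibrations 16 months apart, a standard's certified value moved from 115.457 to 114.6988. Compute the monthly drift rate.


rate = (v2 - v1) / months
= (114.6988 - 115.457) / 16
= -0.7582 / 16
= -0.0474

-0.0474


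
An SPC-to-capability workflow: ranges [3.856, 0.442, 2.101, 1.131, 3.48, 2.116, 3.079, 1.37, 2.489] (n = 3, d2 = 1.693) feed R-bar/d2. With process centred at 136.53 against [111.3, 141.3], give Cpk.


R_bar = (3.856 + 0.442 + 2.101 + 1.131 + 3.48 + 2.116 + 3.079 + 1.37 + 2.489) / 9 = 2.2293333
sigma = R_bar / d2 = 2.2293333 / 1.693 = 1.3167946
Cp = (USL - LSL)/(6*sigma) = (141.3 - 111.3)/(6*1.3167946) = 3.7971
Cpu = (141.3 - 136.53)/(3*1.3167946) = 1.2075
Cpl = (136.53 - 111.3)/(3*1.3167946) = 6.3867
Cpk = min(Cpu, Cpl) = 1.2075

1.2075


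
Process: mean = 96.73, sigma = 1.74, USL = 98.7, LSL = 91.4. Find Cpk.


Cpu = (USL - mean) / (3*sigma) = (98.7 - 96.73) / (3*1.74) = 0.3774
Cpl = (mean - LSL) / (3*sigma) = (96.73 - 91.4) / (3*1.74) = 1.0211
Cpk = min(Cpu, Cpl) = 0.3774

0.3774


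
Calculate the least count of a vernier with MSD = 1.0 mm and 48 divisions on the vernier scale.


LC = MSD / n_div
= 1.0 / 48
= 0.0208

0.0208


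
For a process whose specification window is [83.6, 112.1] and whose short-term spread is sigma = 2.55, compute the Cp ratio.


Cp = (USL - LSL) / (6 * sigma)
= (112.1 - 83.6) / (6 * 2.55)
= 28.5000 / 15.3000
= 1.8627

1.8627


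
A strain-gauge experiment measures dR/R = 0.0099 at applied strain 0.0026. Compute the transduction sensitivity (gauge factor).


GF = (dR/R) / epsilon
= 0.0099 / 0.0026
= 3.8077

3.8077


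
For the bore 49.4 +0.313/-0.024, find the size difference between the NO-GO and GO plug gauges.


GO = nominal - lower_tol (smallest hole = maximum material condition)
GO = 49.4 - 0.024 = 49.376
NO-GO = nominal + upper_tol (largest hole = least material condition)
NO-GO = 49.4 + 0.313 = 49.713
spread = NO-GO - GO = 49.713 - 49.376 = 0.3370

0.3370


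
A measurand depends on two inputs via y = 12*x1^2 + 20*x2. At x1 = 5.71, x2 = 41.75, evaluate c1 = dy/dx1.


y = 12*x1^2 + 20*x2
dy/dx1 = 2*12*x1
Evaluate at x1 = 5.71: c1 = 24 * 5.71
c1 = 137.0400

137.0400


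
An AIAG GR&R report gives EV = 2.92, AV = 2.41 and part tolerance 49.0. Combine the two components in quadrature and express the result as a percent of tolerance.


GRR = sqrt(EV^2 + AV^2) = sqrt(2.92^2 + 2.41^2) = 3.786093
%GRR = GRR / tol * 100 = 3.786093 / 49.0 * 100
%GRR = 7.7267

7.7267


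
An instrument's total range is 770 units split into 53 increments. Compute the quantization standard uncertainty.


resolution = range / divisions
resolution = 770 / 53 = 14.528302
u_res = resolution / (2*sqrt(3))
u_res = 14.528302 / 3.4641016
u_res = 4.1940

4.1940


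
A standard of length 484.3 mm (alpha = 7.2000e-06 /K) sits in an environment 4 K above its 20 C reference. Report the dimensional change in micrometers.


dL = L * alpha * dT
= 484.3 * 7.2000e-06 * 4
= 0.0139478 mm
dL_um = 0.0139478 * 1000 = 13.9478 um

13.9478


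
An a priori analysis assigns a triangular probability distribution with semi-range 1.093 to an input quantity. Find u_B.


u_B = half_width / sqrt(6)
u_B = 1.093 / 2.4494897
u_B = 0.4462

0.4462


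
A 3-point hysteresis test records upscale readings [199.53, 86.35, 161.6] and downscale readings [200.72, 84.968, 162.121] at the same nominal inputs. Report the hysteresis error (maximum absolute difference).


|199.53 - 200.72| = 1.1900
|86.35 - 84.968| = 1.3820
|161.6 - 162.121| = 0.5210
hysteresis = max(diffs) = 1.3820

1.3820


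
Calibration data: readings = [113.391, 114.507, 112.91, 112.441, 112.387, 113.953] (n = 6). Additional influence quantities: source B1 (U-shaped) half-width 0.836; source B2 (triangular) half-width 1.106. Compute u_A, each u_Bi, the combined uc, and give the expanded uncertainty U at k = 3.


mean = (113.391 + 114.507 + 112.91 + 112.441 + 112.387 + 113.953) / 6 = 113.2648333
s = sqrt(sum((x - mean)^2)/(n-1)) = 0.84943144
u_A = s / sqrt(n) = 0.84943144 / sqrt(6) = 0.34677893
u_B1 = 0.836 / sqrt(2) = 0.59114127
u_B2 = 1.106 / sqrt(6) = 0.45152261
uc = sqrt(0.34677893^2 + 0.59114127^2 + 0.45152261^2) = 0.82071694
U = k * uc = 3 * 0.82071694
U = 2.4622

2.4622


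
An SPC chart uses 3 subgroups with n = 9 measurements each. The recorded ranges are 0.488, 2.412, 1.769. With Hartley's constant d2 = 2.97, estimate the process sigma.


R_bar = (0.488 + 2.412 + 1.769) / 3
R_bar = 4.669 / 3 = 1.5563333
sigma_hat = R_bar / d2 = 1.5563333 / 2.97 = 0.5240

0.5240


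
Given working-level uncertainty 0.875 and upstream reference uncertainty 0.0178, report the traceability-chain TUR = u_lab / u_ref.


TUR = u_lab / u_ref
= 0.875 / 0.0178
= 49.1573

49.1573


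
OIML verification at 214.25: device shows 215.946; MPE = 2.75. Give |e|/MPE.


e = indication - reference = 215.946 - 214.25 = 1.6960
|e| = 1.6960
ratio = |e| / MPE = 1.6960 / 2.75
ratio = 0.6167

0.6167


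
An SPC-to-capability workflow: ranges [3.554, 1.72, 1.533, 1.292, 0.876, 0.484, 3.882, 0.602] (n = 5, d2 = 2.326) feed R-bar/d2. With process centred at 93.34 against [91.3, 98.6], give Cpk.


R_bar = (3.554 + 1.72 + 1.533 + 1.292 + 0.876 + 0.484 + 3.882 + 0.602) / 8 = 1.742875
sigma = R_bar / d2 = 1.742875 / 2.326 = 0.74930138
Cp = (USL - LSL)/(6*sigma) = (98.6 - 91.3)/(6*0.74930138) = 1.6237
Cpu = (98.6 - 93.34)/(3*0.74930138) = 2.3400
Cpl = (93.34 - 91.3)/(3*0.74930138) = 0.9075
Cpk = min(Cpu, Cpl) = 0.9075

0.9075


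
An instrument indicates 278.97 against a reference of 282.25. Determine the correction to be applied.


Correction = standard - reading
= 282.25 - 278.97
= 3.2800

3.2800


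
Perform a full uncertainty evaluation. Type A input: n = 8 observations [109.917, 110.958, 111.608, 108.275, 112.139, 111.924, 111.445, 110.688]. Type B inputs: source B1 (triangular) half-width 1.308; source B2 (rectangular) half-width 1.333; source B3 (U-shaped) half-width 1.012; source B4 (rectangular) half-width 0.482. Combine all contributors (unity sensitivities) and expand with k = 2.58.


mean = (109.917 + 110.958 + 111.608 + 108.275 + 112.139 + 111.924 + 111.445 + 110.688) / 8 = 110.86925
s = sqrt(sum((x - mean)^2)/(n-1)) = 1.2694005
u_A = s / sqrt(n) = 1.2694005 / sqrt(8) = 0.44880085
u_B1 = 1.308 / sqrt(6) = 0.53398876
u_B2 = 1.333 / sqrt(3) = 0.76960791
u_B3 = 1.012 / sqrt(2) = 0.71559206
u_B4 = 0.482 / sqrt(3) = 0.27828283
uc = sqrt(0.44880085^2 + 0.53398876^2 + 0.76960791^2 + 0.71559206^2 + 0.27828283^2) = 1.2916562
U = k * uc = 2.58 * 1.2916562
U = 3.3325

3.3325


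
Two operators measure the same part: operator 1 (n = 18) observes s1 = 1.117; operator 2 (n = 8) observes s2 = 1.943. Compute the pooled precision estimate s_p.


s_p = sqrt(((n1-1)*s1^2 + (n2-1)*s2^2) / (n1+n2-2))
numerator = (18-1)*1.117^2 + (8-1)*1.943^2 = 21.210713 + 26.426743 = 47.637456
denominator = 18 + 8 - 2 = 24
s_p^2 = 47.637456 / 24 = 1.984894
s_p = sqrt(1.984894) = 1.4089

1.4089


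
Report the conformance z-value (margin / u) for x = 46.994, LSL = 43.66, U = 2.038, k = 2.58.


u = U / k = 2.038 / 2.58 = 0.78992248
margin = |LSL - x| = |43.66 - 46.994| = 3.334
z = margin / u = 3.334 / 0.78992248
z = 4.2207

4.2207


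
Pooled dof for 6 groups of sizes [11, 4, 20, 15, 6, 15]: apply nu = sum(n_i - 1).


nu = sum_i (n_i - 1)
nu = ((11 - 1) + (4 - 1) + (20 - 1) + (15 - 1) + (6 - 1) + (15 - 1))
nu = 10 + 3 + 19 + 14 + 5 + 14
nu = 65

65


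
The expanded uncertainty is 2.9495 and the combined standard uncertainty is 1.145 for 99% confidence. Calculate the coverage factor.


k = U / uc
k = 2.9495 / 1.145
k = 2.576

2.576


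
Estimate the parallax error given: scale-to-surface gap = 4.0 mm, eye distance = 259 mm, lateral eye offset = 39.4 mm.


error = h * offset / d
= 4.0 * 39.4 / 259
= 0.6085

0.6085


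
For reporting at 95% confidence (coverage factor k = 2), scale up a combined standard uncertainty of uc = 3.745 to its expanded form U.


U = k * uc
U = 2 * 3.745
U = 7.4900

7.4900


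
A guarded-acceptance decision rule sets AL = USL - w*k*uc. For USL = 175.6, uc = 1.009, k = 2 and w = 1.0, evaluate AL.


U = k * uc = 2 * 1.009 = 2.018
guard band g = w * U = 1.0 * 2.018 = 2.018
AL = USL - g = 175.6 - 2.018
AL = 173.5820

173.5820


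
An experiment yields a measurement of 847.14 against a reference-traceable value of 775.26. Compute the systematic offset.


Systematic error = measured - true
= 847.14 - 775.26
= 71.8800

71.8800


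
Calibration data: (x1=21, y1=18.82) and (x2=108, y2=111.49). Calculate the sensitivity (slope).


slope = (y2 - y1) / (x2 - x1)
= (111.49 - 18.82) / (108 - 21)
= 92.6700 / 87
= 1.0652

1.0652


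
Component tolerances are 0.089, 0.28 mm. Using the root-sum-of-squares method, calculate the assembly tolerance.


RSS = sqrt(0.089^2 + 0.28^2)
= sqrt(0.086321)
= 0.2938

0.2938


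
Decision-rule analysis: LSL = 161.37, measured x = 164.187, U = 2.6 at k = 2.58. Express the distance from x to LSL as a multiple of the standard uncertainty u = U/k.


u = U / k = 2.6 / 2.58 = 1.0077519
margin = |LSL - x| = |161.37 - 164.187| = 2.817
z = margin / u = 2.817 / 1.0077519
z = 2.7953

2.7953


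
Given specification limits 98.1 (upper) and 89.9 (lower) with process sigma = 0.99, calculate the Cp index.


Cp = (USL - LSL) / (6 * sigma)
= (98.1 - 89.9) / (6 * 0.99)
= 8.2000 / 5.9400
= 1.3805

1.3805


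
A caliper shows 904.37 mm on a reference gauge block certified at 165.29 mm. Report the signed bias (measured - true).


Systematic error = measured - true
= 904.37 - 165.29
= 739.0800

739.0800


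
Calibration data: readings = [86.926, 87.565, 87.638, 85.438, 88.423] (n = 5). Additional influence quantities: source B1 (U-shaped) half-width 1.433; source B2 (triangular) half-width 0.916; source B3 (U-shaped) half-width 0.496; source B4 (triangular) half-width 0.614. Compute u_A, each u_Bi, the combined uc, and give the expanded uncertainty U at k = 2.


mean = (86.926 + 87.565 + 87.638 + 85.438 + 88.423) / 5 = 87.198
s = sqrt(sum((x - mean)^2)/(n-1)) = 1.1180897
u_A = s / sqrt(n) = 1.1180897 / sqrt(5) = 0.50002491
u_B1 = 1.433 / sqrt(2) = 1.013284
u_B2 = 0.916 / sqrt(6) = 0.37395543
u_B3 = 0.496 / sqrt(2) = 0.35072496
u_B4 = 0.614 / sqrt(6) = 0.25066445
uc = sqrt(0.50002491^2 + 1.013284^2 + 0.37395543^2 + 0.35072496^2 + 0.25066445^2) = 1.2658802
U = k * uc = 2 * 1.2658802
U = 2.5318

2.5318


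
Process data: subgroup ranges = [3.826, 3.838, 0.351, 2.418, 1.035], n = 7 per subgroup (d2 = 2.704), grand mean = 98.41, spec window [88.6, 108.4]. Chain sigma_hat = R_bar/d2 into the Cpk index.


R_bar = (3.826 + 3.838 + 0.351 + 2.418 + 1.035) / 5 = 2.2936
sigma = R_bar / d2 = 2.2936 / 2.704 = 0.84822485
Cp = (USL - LSL)/(6*sigma) = (108.4 - 88.6)/(6*0.84822485) = 3.8905
Cpu = (108.4 - 98.41)/(3*0.84822485) = 3.9258
Cpl = (98.41 - 88.6)/(3*0.84822485) = 3.8551
Cpk = min(Cpu, Cpl) = 3.8551

3.8551


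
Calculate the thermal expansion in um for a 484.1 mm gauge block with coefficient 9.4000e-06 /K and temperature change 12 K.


dL = L * alpha * dT
= 484.1 * 9.4000e-06 * 12
= 0.0546065 mm
dL_um = 0.0546065 * 1000 = 54.6065 um

54.6065


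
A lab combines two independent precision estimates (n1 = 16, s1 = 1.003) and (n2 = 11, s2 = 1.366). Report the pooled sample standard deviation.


s_p = sqrt(((n1-1)*s1^2 + (n2-1)*s2^2) / (n1+n2-2))
numerator = (16-1)*1.003^2 + (11-1)*1.366^2 = 15.090135 + 18.65956 = 33.749695
denominator = 16 + 11 - 2 = 25
s_p^2 = 33.749695 / 25 = 1.3499878
s_p = sqrt(1.3499878) = 1.1619

1.1619


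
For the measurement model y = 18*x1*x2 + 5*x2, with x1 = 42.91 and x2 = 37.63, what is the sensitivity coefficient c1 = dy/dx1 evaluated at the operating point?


y = 18*x1*x2 + 5*x2
dy/dx1 = 18*x2
Evaluate at x2 = 37.63: c1 = 18 * 37.63
c1 = 677.3400

677.3400


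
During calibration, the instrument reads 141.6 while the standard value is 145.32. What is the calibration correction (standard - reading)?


Correction = standard - reading
= 145.32 - 141.6
= 3.7200

3.7200


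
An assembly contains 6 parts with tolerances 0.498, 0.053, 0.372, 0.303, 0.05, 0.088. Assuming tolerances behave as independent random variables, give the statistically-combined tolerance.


RSS = sqrt(0.498^2 + 0.053^2 + 0.372^2 + 0.303^2 + 0.05^2 + 0.088^2)
= sqrt(0.49125)
= 0.7009

0.7009


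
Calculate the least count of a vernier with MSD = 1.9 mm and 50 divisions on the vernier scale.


LC = MSD / n_div
= 1.9 / 50
= 0.0380

0.0380


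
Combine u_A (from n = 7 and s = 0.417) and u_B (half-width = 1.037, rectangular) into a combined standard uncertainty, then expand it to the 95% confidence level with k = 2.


u_A = s / sqrt(n) = 0.417 / sqrt(7) = 0.15761119
u_B = half_width / sqrt(3) = 1.037 / sqrt(3) = 0.59871223
uc = sqrt(u_A^2 + u_B^2) = sqrt(0.15761119^2 + 0.59871223^2) = 0.61911035
U = k * uc = 2 * 0.61911035
U = 1.2382

1.2382


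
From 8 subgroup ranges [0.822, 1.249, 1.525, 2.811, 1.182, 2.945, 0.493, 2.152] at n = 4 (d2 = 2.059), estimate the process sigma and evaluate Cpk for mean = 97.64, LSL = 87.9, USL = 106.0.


R_bar = (0.822 + 1.249 + 1.525 + 2.811 + 1.182 + 2.945 + 0.493 + 2.152) / 8 = 1.647375
sigma = R_bar / d2 = 1.647375 / 2.059 = 0.80008499
Cp = (USL - LSL)/(6*sigma) = (106.0 - 87.9)/(6*0.80008499) = 3.7704
Cpu = (106.0 - 97.64)/(3*0.80008499) = 3.4830
Cpl = (97.64 - 87.9)/(3*0.80008499) = 4.0579
Cpk = min(Cpu, Cpl) = 3.4830

3.4830


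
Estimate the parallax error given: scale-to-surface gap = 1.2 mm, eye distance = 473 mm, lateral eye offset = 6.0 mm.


error = h * offset / d
= 1.2 * 6.0 / 473
= 0.0152

0.0152


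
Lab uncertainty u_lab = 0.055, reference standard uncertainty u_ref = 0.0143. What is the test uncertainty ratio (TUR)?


TUR = u_lab / u_ref
= 0.055 / 0.0143
= 3.8462

3.8462


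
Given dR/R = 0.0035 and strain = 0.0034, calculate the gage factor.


GF = (dR/R) / epsilon
= 0.0035 / 0.0034
= 1.0294

1.0294


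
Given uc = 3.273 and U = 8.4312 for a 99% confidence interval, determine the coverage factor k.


k = U / uc
k = 8.4312 / 3.273
k = 2.576

2.576


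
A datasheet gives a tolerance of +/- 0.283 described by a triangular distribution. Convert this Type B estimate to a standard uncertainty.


u_B = half_width / sqrt(6)
u_B = 0.283 / 2.4494897
u_B = 0.1155

0.1155


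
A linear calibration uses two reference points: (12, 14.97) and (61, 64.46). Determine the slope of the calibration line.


slope = (y2 - y1) / (x2 - x1)
= (64.46 - 14.97) / (61 - 12)
= 49.4900 / 49
= 1.0100

1.0100


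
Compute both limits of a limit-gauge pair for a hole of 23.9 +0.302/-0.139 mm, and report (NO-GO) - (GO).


GO = nominal - lower_tol (smallest hole = maximum material condition)
GO = 23.9 - 0.139 = 23.761
NO-GO = nominal + upper_tol (largest hole = least material condition)
NO-GO = 23.9 + 0.302 = 24.202
spread = NO-GO - GO = 24.202 - 23.761 = 0.4410

0.4410


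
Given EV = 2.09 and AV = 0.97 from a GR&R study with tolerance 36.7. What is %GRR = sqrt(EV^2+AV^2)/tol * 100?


GRR = sqrt(EV^2 + AV^2) = sqrt(2.09^2 + 0.97^2) = 2.3041267
%GRR = GRR / tol * 100 = 2.3041267 / 36.7 * 100
%GRR = 6.2783

6.2783


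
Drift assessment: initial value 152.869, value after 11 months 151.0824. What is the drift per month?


rate = (v2 - v1) / months
= (151.0824 - 152.869) / 11
= -1.7866 / 11
= -0.1624

-0.1624


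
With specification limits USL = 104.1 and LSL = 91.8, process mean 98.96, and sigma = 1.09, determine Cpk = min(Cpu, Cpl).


Cpu = (USL - mean) / (3*sigma) = (104.1 - 98.96) / (3*1.09) = 1.5719
Cpl = (mean - LSL) / (3*sigma) = (98.96 - 91.8) / (3*1.09) = 2.1896
Cpk = min(Cpu, Cpl) = 1.5719

1.5719


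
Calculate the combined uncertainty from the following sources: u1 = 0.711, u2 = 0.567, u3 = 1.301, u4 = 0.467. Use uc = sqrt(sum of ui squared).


uc = sqrt(0.711^2 + 0.567^2 + 1.301^2 + 0.467^2)
uc = sqrt(2.7377)
uc = 1.6546

1.6546


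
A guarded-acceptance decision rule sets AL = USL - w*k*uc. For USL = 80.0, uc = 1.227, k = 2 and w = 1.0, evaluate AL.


U = k * uc = 2 * 1.227 = 2.454
guard band g = w * U = 1.0 * 2.454 = 2.454
AL = USL - g = 80.0 - 2.454
AL = 77.5460

77.5460


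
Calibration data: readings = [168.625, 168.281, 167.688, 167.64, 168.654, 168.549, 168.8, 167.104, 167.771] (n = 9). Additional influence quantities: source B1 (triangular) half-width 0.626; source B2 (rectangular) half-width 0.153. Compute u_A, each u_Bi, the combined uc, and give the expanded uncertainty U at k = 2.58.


mean = (168.625 + 168.281 + 167.688 + 167.64 + 168.654 + 168.549 + 168.8 + 167.104 + 167.771) / 9 = 168.1235556
s = sqrt(sum((x - mean)^2)/(n-1)) = 0.58986336
u_A = s / sqrt(n) = 0.58986336 / sqrt(9) = 0.19662112
u_B1 = 0.626 / sqrt(6) = 0.25556343
u_B2 = 0.153 / sqrt(3) = 0.088334591
uc = sqrt(0.19662112^2 + 0.25556343^2 + 0.088334591^2) = 0.33432848
U = k * uc = 2.58 * 0.33432848
U = 0.8626

0.8626


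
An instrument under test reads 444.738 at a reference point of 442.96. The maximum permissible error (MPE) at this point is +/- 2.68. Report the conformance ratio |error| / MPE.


e = indication - reference = 444.738 - 442.96 = 1.7780
|e| = 1.7780
ratio = |e| / MPE = 1.7780 / 2.68
ratio = 0.6634

0.6634


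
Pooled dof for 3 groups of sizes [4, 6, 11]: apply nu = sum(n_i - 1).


nu = sum_i (n_i - 1)
nu = ((4 - 1) + (6 - 1) + (11 - 1))
nu = 3 + 5 + 10
nu = 18

18


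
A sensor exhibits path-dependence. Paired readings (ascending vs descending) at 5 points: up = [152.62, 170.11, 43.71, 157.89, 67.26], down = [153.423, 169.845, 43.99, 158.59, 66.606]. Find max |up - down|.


|152.62 - 153.423| = 0.8030
|170.11 - 169.845| = 0.2650
|43.71 - 43.99| = 0.2800
|157.89 - 158.59| = 0.7000
|67.26 - 66.606| = 0.6540
hysteresis = max(diffs) = 0.8030

0.8030


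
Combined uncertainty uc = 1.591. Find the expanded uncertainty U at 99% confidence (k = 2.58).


U = k * uc
U = 2.58 * 1.591
U = 4.1048

4.1048


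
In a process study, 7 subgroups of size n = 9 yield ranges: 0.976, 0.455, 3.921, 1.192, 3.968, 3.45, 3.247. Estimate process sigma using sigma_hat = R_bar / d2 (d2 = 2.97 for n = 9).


R_bar = (0.976 + 0.455 + 3.921 + 1.192 + 3.968 + 3.45 + 3.247) / 7
R_bar = 17.209 / 7 = 2.4584286
sigma_hat = R_bar / d2 = 2.4584286 / 2.97 = 0.8278

0.8278


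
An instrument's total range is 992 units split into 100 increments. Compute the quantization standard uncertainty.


resolution = range / divisions
resolution = 992 / 100 = 9.92
u_res = resolution / (2*sqrt(3))
u_res = 9.92 / 3.4641016
u_res = 2.8637

2.8637


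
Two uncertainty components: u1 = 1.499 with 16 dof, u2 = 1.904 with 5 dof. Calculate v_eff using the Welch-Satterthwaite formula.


uc = sqrt(u1^2 + u2^2) = sqrt(1.499^2 + 1.904^2) = 2.4232658
v_eff = uc^4 / (u1^4/v1 + u2^4/v2)
= 2.4232658^4 / (1.499^4/16 + 1.904^4/5)
= 34.482934 / 2.9440016
v_eff = 11.7129

11.7129


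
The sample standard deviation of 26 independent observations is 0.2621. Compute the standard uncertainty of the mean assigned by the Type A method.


u_A = s / sqrt(n)
u_A = 0.2621 / sqrt(26)
u_A = 0.2621 / 5.0990195
u_A = 0.0514

0.0514


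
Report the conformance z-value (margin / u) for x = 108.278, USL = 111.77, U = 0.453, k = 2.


u = U / k = 0.453 / 2 = 0.2265
margin = |USL - x| = |111.77 - 108.278| = 3.492
z = margin / u = 3.492 / 0.2265
z = 15.4172

15.4172


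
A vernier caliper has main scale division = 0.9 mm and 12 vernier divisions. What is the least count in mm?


LC = MSD / n_div
= 0.9 / 12
= 0.0750

0.0750


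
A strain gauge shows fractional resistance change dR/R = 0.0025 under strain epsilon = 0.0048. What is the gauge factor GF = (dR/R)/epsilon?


GF = (dR/R) / epsilon
= 0.0025 / 0.0048
= 0.5208

0.5208


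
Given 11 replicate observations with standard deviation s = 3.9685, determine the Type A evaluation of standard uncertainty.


u_A = s / sqrt(n)
u_A = 3.9685 / sqrt(11)
u_A = 3.9685 / 3.3166248
u_A = 1.1965

1.1965


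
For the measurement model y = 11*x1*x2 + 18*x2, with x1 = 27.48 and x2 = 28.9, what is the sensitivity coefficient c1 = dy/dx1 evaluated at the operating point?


y = 11*x1*x2 + 18*x2
dy/dx1 = 11*x2
Evaluate at x2 = 28.9: c1 = 11 * 28.9
c1 = 317.9000

317.9000


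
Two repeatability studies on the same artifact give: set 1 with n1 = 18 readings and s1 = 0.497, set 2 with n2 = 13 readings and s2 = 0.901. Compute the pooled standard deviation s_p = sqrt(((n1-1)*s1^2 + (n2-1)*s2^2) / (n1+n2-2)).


s_p = sqrt(((n1-1)*s1^2 + (n2-1)*s2^2) / (n1+n2-2))
numerator = (18-1)*0.497^2 + (13-1)*0.901^2 = 4.199153 + 9.741612 = 13.940765
denominator = 18 + 13 - 2 = 29
s_p^2 = 13.940765 / 29 = 0.48071603
s_p = sqrt(0.48071603) = 0.6933

0.6933


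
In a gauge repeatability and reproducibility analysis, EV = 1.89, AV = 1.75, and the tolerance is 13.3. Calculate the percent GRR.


GRR = sqrt(EV^2 + AV^2) = sqrt(1.89^2 + 1.75^2) = 2.5757717
%GRR = GRR / tol * 100 = 2.5757717 / 13.3 * 100
%GRR = 19.3667

19.3667


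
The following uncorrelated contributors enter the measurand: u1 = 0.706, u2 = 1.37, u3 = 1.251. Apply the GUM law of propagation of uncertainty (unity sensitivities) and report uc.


uc = sqrt(0.706^2 + 1.37^2 + 1.251^2)
uc = sqrt(3.940337)
uc = 1.9850

1.9850


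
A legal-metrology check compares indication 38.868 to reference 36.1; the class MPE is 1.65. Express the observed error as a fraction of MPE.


e = indication - reference = 38.868 - 36.1 = 2.7680
|e| = 2.7680
ratio = |e| / MPE = 2.7680 / 1.65
ratio = 1.6776

1.6776


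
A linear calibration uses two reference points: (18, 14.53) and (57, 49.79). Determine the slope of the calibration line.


slope = (y2 - y1) / (x2 - x1)
= (49.79 - 14.53) / (57 - 18)
= 35.2600 / 39
= 0.9041

0.9041


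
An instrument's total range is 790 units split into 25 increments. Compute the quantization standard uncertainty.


resolution = range / divisions
resolution = 790 / 25 = 31.6
u_res = resolution / (2*sqrt(3))
u_res = 31.6 / 3.4641016
u_res = 9.1221

9.1221


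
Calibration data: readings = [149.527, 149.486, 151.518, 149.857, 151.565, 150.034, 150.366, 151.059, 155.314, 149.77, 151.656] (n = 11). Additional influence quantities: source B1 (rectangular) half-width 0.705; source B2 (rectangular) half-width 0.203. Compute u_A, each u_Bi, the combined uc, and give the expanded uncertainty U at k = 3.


mean = (149.527 + 149.486 + 151.518 + 149.857 + 151.565 + 150.034 + 150.366 + 151.059 + 155.314 + 149.77 + 151.656) / 11 = 150.9229091
s = sqrt(sum((x - mean)^2)/(n-1)) = 1.6787786
u_A = s / sqrt(n) = 1.6787786 / sqrt(11) = 0.50617079
u_B1 = 0.705 / sqrt(3) = 0.40703194
u_B2 = 0.203 / sqrt(3) = 0.1172021
uc = sqrt(0.50617079^2 + 0.40703194^2 + 0.1172021^2) = 0.6600153
U = k * uc = 3 * 0.6600153
U = 1.9800

1.9800


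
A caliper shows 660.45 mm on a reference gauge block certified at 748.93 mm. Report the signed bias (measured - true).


Systematic error = measured - true
= 660.45 - 748.93
= -88.4800

-88.4800


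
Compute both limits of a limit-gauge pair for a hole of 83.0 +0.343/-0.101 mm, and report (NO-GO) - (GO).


GO = nominal - lower_tol (smallest hole = maximum material condition)
GO = 83.0 - 0.101 = 82.899
NO-GO = nominal + upper_tol (largest hole = least material condition)
NO-GO = 83.0 + 0.343 = 83.343
spread = NO-GO - GO = 83.343 - 82.899 = 0.4440

0.4440


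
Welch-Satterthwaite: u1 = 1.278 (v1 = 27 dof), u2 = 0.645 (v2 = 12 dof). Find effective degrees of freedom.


uc = sqrt(u1^2 + u2^2) = sqrt(1.278^2 + 0.645^2) = 1.4315408
v_eff = uc^4 / (u1^4/v1 + u2^4/v2)
= 1.4315408^4 / (1.278^4/27 + 0.645^4/12)
= 4.1996676 / 0.11322368
v_eff = 37.0918

37.0918


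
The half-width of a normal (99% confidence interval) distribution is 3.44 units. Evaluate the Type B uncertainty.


u_B = half_width / 2.576
u_B = 3.44 / 2.576
u_B = 1.3354

1.3354


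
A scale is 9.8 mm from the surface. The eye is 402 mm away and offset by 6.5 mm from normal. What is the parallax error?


error = h * offset / d
= 9.8 * 6.5 / 402
= 0.1585

0.1585


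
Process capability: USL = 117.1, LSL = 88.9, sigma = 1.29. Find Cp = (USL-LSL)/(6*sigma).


Cp = (USL - LSL) / (6 * sigma)
= (117.1 - 88.9) / (6 * 1.29)
= 28.2000 / 7.7400
= 3.6434

3.6434


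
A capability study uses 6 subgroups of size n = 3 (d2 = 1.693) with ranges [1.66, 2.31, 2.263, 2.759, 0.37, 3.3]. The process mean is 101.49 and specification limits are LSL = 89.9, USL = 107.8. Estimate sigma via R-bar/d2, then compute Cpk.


R_bar = (1.66 + 2.31 + 2.263 + 2.759 + 0.37 + 3.3) / 6 = 2.1103333
sigma = R_bar / d2 = 2.1103333 / 1.693 = 1.2465052
Cp = (USL - LSL)/(6*sigma) = (107.8 - 89.9)/(6*1.2465052) = 2.3934
Cpu = (107.8 - 101.49)/(3*1.2465052) = 1.6874
Cpl = (101.49 - 89.9)/(3*1.2465052) = 3.0993
Cpk = min(Cpu, Cpl) = 1.6874

1.6874


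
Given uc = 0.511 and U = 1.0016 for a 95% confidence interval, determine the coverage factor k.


k = U / uc
k = 1.0016 / 0.511
k = 1.96

1.96


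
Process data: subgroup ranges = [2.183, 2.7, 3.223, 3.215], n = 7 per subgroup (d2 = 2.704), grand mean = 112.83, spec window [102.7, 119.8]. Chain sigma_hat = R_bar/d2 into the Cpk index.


R_bar = (2.183 + 2.7 + 3.223 + 3.215) / 4 = 2.83025
sigma = R_bar / d2 = 2.83025 / 2.704 = 1.0466901
Cp = (USL - LSL)/(6*sigma) = (119.8 - 102.7)/(6*1.0466901) = 2.7229
Cpu = (119.8 - 112.83)/(3*1.0466901) = 2.2197
Cpl = (112.83 - 102.7)/(3*1.0466901) = 3.2260
Cpk = min(Cpu, Cpl) = 2.2197

2.2197


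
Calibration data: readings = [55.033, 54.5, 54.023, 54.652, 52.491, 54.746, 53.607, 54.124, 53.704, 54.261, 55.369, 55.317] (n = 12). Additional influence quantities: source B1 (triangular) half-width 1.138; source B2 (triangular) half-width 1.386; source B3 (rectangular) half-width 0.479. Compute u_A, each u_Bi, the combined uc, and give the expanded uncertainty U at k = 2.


mean = (55.033 + 54.5 + 54.023 + 54.652 + 52.491 + 54.746 + 53.607 + 54.124 + 53.704 + 54.261 + 55.369 + 55.317) / 12 = 54.31891667
s = sqrt(sum((x - mean)^2)/(n-1)) = 0.81408269
u_A = s / sqrt(n) = 0.81408269 / sqrt(12) = 0.23500543
u_B1 = 1.138 / sqrt(6) = 0.46458655
u_B2 = 1.386 / sqrt(6) = 0.56583213
u_B3 = 0.479 / sqrt(3) = 0.27655078
uc = sqrt(0.23500543^2 + 0.46458655^2 + 0.56583213^2 + 0.27655078^2) = 0.81713802
U = k * uc = 2 * 0.81713802
U = 1.6343

1.6343


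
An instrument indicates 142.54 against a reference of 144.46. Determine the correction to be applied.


Correction = standard - reading
= 144.46 - 142.54
= 1.9200

1.9200


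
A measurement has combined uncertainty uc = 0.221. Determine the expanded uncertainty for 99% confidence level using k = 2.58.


U = k * uc
U = 2.58 * 0.221
U = 0.5702

0.5702


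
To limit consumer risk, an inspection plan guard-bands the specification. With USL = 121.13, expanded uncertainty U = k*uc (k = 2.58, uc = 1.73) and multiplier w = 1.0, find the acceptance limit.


U = k * uc = 2.58 * 1.73 = 4.4634
guard band g = w * U = 1.0 * 4.4634 = 4.4634
AL = USL - g = 121.13 - 4.4634
AL = 116.6666

116.6666


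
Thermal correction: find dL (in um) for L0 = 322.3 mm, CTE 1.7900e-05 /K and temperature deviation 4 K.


dL = L * alpha * dT
= 322.3 * 1.7900e-05 * 4
= 0.0230767 mm
dL_um = 0.0230767 * 1000 = 23.0767 um

23.0767


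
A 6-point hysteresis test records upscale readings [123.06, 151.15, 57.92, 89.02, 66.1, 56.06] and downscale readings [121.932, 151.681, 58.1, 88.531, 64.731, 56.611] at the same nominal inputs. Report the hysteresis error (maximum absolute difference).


|123.06 - 121.932| = 1.1280
|151.15 - 151.681| = 0.5310
|57.92 - 58.1| = 0.1800
|89.02 - 88.531| = 0.4890
|66.1 - 64.731| = 1.3690
|56.06 - 56.611| = 0.5510
hysteresis = max(diffs) = 1.3690

1.3690


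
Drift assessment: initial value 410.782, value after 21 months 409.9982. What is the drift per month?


rate = (v2 - v1) / months
= (409.9982 - 410.782) / 21
= -0.7838 / 21
= -0.0373

-0.0373


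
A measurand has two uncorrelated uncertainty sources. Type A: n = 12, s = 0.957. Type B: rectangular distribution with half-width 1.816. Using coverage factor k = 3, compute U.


u_A = s / sqrt(n) = 0.957 / sqrt(12) = 0.2762621
u_B = half_width / sqrt(3) = 1.816 / sqrt(3) = 1.0484681
uc = sqrt(u_A^2 + u_B^2) = sqrt(0.2762621^2 + 1.0484681^2) = 1.0842537
U = k * uc = 3 * 1.0842537
U = 3.2528

3.2528


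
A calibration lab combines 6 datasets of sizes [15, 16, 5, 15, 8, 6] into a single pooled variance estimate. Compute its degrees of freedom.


nu = sum_i (n_i - 1)
nu = ((15 - 1) + (16 - 1) + (5 - 1) + (15 - 1) + (8 - 1) + (6 - 1))
nu = 14 + 15 + 4 + 14 + 7 + 5
nu = 59

59


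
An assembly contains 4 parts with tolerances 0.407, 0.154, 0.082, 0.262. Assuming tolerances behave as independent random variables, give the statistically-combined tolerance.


RSS = sqrt(0.407^2 + 0.154^2 + 0.082^2 + 0.262^2)
= sqrt(0.264733)
= 0.5145

0.5145


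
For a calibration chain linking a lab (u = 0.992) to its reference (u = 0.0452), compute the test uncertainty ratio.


TUR = u_lab / u_ref
= 0.992 / 0.0452
= 21.9469

21.9469


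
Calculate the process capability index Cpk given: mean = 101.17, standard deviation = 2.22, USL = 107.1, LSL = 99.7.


Cpu = (USL - mean) / (3*sigma) = (107.1 - 101.17) / (3*2.22) = 0.8904
Cpl = (mean - LSL) / (3*sigma) = (101.17 - 99.7) / (3*2.22) = 0.2207
Cpk = min(Cpu, Cpl) = 0.2207

0.2207


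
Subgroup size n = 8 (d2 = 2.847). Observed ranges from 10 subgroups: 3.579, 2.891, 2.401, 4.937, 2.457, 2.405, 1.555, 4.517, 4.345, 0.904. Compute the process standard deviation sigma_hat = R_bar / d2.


R_bar = (3.579 + 2.891 + 2.401 + 4.937 + 2.457 + 2.405 + 1.555 + 4.517 + 4.345 + 0.904) / 10
R_bar = 29.991 / 10 = 2.9991
sigma_hat = R_bar / d2 = 2.9991 / 2.847 = 1.0534

1.0534


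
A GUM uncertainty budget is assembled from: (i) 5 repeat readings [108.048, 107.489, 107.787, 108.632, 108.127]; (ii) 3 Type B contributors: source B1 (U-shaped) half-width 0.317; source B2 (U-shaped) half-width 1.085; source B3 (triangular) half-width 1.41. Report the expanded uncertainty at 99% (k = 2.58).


mean = (108.048 + 107.489 + 107.787 + 108.632 + 108.127) / 5 = 108.0166
s = sqrt(sum((x - mean)^2)/(n-1)) = 0.42513798
u_A = s / sqrt(n) = 0.42513798 / sqrt(5) = 0.19012748
u_B1 = 0.317 / sqrt(2) = 0.22415285
u_B2 = 1.085 / sqrt(2) = 0.76721086
u_B3 = 1.41 / sqrt(6) = 0.57563009
uc = sqrt(0.19012748^2 + 0.22415285^2 + 0.76721086^2 + 0.57563009^2) = 1.0031727
U = k * uc = 2.58 * 1.0031727
U = 2.5882

2.5882


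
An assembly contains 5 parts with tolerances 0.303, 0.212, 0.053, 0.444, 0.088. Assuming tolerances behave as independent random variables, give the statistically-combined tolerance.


RSS = sqrt(0.303^2 + 0.212^2 + 0.053^2 + 0.444^2 + 0.088^2)
= sqrt(0.344442)
= 0.5869

0.5869


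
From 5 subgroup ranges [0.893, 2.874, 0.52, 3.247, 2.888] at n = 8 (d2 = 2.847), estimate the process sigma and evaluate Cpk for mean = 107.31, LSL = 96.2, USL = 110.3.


R_bar = (0.893 + 2.874 + 0.52 + 3.247 + 2.888) / 5 = 2.0844
sigma = R_bar / d2 = 2.0844 / 2.847 = 0.73213909
Cp = (USL - LSL)/(6*sigma) = (110.3 - 96.2)/(6*0.73213909) = 3.2098
Cpu = (110.3 - 107.31)/(3*0.73213909) = 1.3613
Cpl = (107.31 - 96.2)/(3*0.73213909) = 5.0582
Cpk = min(Cpu, Cpl) = 1.3613

1.3613


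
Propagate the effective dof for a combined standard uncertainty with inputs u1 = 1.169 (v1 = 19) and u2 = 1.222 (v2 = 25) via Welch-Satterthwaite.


uc = sqrt(u1^2 + u2^2) = sqrt(1.169^2 + 1.222^2) = 1.6911076
v_eff = uc^4 / (u1^4/v1 + u2^4/v2)
= 1.6911076^4 / (1.169^4/19 + 1.222^4/25)
= 8.1787129 / 0.18748478
v_eff = 43.6233

43.6233


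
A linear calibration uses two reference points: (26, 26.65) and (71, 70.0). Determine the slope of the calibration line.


slope = (y2 - y1) / (x2 - x1)
= (70.0 - 26.65) / (71 - 26)
= 43.3500 / 45
= 0.9633

0.9633


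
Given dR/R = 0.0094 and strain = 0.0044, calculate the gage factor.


GF = (dR/R) / epsilon
= 0.0094 / 0.0044
= 2.1364

2.1364


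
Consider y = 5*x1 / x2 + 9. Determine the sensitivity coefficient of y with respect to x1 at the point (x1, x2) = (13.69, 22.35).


y = 5*x1 / x2 + 9
dy/dx1 = 5/x2
Evaluate at x2 = 22.35: c1 = 5 / 22.35
c1 = 0.2237

0.2237


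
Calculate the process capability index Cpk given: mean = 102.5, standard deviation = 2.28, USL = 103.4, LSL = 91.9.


Cpu = (USL - mean) / (3*sigma) = (103.4 - 102.5) / (3*2.28) = 0.1316
Cpl = (mean - LSL) / (3*sigma) = (102.5 - 91.9) / (3*2.28) = 1.5497
Cpk = min(Cpu, Cpl) = 0.1316

0.1316


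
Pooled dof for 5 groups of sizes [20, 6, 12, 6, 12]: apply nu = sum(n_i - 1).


nu = sum_i (n_i - 1)
nu = ((20 - 1) + (6 - 1) + (12 - 1) + (6 - 1) + (12 - 1))
nu = 19 + 5 + 11 + 5 + 11
nu = 51

51


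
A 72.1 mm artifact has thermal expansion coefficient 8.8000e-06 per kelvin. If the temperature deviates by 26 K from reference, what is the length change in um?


dL = L * alpha * dT
= 72.1 * 8.8000e-06 * 26
= 0.0164965 mm
dL_um = 0.0164965 * 1000 = 16.4965 um

16.4965


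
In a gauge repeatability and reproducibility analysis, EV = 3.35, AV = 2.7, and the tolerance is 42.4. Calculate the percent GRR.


GRR = sqrt(EV^2 + AV^2) = sqrt(3.35^2 + 2.7^2) = 4.3026155
%GRR = GRR / tol * 100 = 4.3026155 / 42.4 * 100
%GRR = 10.1477

10.1477


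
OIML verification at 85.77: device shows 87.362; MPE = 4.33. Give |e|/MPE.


e = indication - reference = 87.362 - 85.77 = 1.5920
|e| = 1.5920
ratio = |e| / MPE = 1.5920 / 4.33
ratio = 0.3677

0.3677


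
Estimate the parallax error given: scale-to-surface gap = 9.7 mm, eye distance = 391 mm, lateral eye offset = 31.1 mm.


error = h * offset / d
= 9.7 * 31.1 / 391
= 0.7715

0.7715


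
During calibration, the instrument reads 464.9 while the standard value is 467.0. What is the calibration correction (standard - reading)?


Correction = standard - reading
= 467.0 - 464.9
= 2.1000

2.1000


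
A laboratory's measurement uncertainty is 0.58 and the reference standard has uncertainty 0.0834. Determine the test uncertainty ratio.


TUR = u_lab / u_ref
= 0.58 / 0.0834
= 6.9544

6.9544


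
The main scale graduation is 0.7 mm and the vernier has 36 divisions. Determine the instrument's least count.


LC = MSD / n_div
= 0.7 / 36
= 0.0194

0.0194


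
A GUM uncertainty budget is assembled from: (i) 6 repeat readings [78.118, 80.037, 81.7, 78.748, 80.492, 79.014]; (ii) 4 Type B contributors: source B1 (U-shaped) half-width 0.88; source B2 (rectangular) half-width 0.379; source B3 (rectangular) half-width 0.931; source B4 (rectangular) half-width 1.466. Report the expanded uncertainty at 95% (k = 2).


mean = (78.118 + 80.037 + 81.7 + 78.748 + 80.492 + 79.014) / 6 = 79.68483333
s = sqrt(sum((x - mean)^2)/(n-1)) = 1.3129415
u_A = s / sqrt(n) = 1.3129415 / sqrt(6) = 0.53600612
u_B1 = 0.88 / sqrt(2) = 0.62225397
u_B2 = 0.379 / sqrt(3) = 0.21881575
u_B3 = 0.931 / sqrt(3) = 0.5375131
u_B4 = 1.466 / sqrt(3) = 0.84639549
uc = sqrt(0.53600612^2 + 0.62225397^2 + 0.21881575^2 + 0.5375131^2 + 0.84639549^2) = 1.3144157
U = k * uc = 2 * 1.3144157
U = 2.6288

2.6288


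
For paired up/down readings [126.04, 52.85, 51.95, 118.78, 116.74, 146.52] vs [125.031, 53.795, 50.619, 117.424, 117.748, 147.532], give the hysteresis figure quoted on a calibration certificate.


|126.04 - 125.031| = 1.0090
|52.85 - 53.795| = 0.9450
|51.95 - 50.619| = 1.3310
|118.78 - 117.424| = 1.3560
|116.74 - 117.748| = 1.0080
|146.52 - 147.532| = 1.0120
hysteresis = max(diffs) = 1.3560

1.3560


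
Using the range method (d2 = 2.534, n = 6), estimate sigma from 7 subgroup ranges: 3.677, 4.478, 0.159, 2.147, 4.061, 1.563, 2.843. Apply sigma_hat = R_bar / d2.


R_bar = (3.677 + 4.478 + 0.159 + 2.147 + 4.061 + 1.563 + 2.843) / 7
R_bar = 18.928 / 7 = 2.704
sigma_hat = R_bar / d2 = 2.704 / 2.534 = 1.0671

1.0671


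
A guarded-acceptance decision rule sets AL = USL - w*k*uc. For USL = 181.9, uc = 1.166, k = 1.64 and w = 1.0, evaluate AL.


U = k * uc = 1.64 * 1.166 = 1.91224
guard band g = w * U = 1.0 * 1.91224 = 1.91224
AL = USL - g = 181.9 - 1.91224
AL = 179.9878

179.9878


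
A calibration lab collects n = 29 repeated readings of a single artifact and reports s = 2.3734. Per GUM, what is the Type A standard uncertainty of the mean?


u_A = s / sqrt(n)
u_A = 2.3734 / sqrt(29)
u_A = 2.3734 / 5.3851648
u_A = 0.4407

0.4407


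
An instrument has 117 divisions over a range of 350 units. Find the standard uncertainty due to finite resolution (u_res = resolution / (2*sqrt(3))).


resolution = range / divisions
resolution = 350 / 117 = 2.991453
u_res = resolution / (2*sqrt(3))
u_res = 2.991453 / 3.4641016
u_res = 0.8636

0.8636
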